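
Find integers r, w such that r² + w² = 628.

We need to find integers r, w > 0 such that r² + w² = 628.
Trying r = 12: w² = 628 - 12² = 628 - 144 = 484
w = 22
Check: 12² + 22² = 144 + 484 = 628 ✓

628 = 12² + 22²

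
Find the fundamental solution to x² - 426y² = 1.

We seek the smallest positive integers (x, y) with x² - 426y² = 1, i.e., x² = 426y² + 1.
Try successive y values:
y = 1: x² = 426·1² + 1 = 427, not a perfect square
y = 2: x² = 426·2² + 1 = 1705, not a perfect square
y = 3: x² = 426·3² + 1 = 3835, not a perfect square
... continuing the search (or via continued fractions) ...
y = 4300: x² = 426·4300² + 1 = 7876740001, x = 88751 ✓

Verify: 88751² - 426·4300² = 7876740001 - 7876740000 = 1 ✓

x = 88751, y = 4300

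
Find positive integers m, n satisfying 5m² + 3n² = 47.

Try small values of m and check whether (47 - 5m²)/3 is a perfect square.
m = 2: 5·2² = 20, so 3n² = 47 - 20 = 27, giving n² = 9, n = 3.
Check: 5·2² + 3·3² = 20 + 27 = 47 ✓

m = 2, n = 3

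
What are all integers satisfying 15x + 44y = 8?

Step 1: Compute gcd(15, 44) = 1.
Since 1 divides 8, solutions exist.

Step 2: Find a particular solution using extended Euclidean algorithm.
We get x₀ = 24, y₀ = -8.
Check: 15*24 + 44*-8 = 8 = 8 ✓

Step 3: Write the general solution.
x = 24 + (44/1)t = 24 + 44t
y = -8 - (15/1)t = -8 - 15t
for any integer t.

x = 24 + 44t, y = -8 - 15t for integer t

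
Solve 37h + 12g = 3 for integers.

Step 1: Check solvability.
gcd(37, 12) = 1
Since 1 divides 3, solutions exist.

Step 2: Apply extended Euclidean algorithm to find gcd.
We find integers such that 37*x0 + 12*y0 = 1

Step 3: Scale the particular solution.
Multiply by 3/1 = 3:
h = 3, g = -9

Step 4: Verify.
37*(3) + 12*(-9) = 3 = 3 ✓

h = 3, g = -9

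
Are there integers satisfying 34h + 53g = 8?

Step 1: Compute gcd(34, 53).
gcd(34, 53) = 1

Step 2: Check divisibility.
Does 1 divide 8? 8 = 1 x 8, so yes.

By the theorem on linear Diophantine equations, 34h + 53g = 8 has integer solutions if and only if gcd(34, 53) divides 8. Since 1 | 8, solutions exist.

Yes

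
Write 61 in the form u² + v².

We need to find integers u, v > 0 such that u² + v² = 61.
Trying u = 5: v² = 61 - 5² = 61 - 25 = 36
v = 6
Check: 5² + 6² = 25 + 36 = 61 ✓

61 = 5² + 6²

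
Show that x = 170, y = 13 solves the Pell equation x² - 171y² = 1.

Compute x² = 170² = 28900
Compute 171y² = 171·13² = 171·169 = 28899
x² - 171y² = 28900 - 28899 = 1
Since this equals 1, (170, 13) is a solution.

Yes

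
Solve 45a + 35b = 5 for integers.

Step 1: Check solvability.
gcd(45, 35) = 5
Since 5 divides 5, solutions exist.

Step 2: Apply extended Euclidean algorithm to find gcd.
We find integers such that 45*x0 + 35*y0 = 5

Step 3: Scale the particular solution.
Multiply by 5/5 = 1:
a = -3, b = 4

Step 4: Verify.
45*(-3) + 35*(4) = 5 = 5 ✓

a = -3, b = 4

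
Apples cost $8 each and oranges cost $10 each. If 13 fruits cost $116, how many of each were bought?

Let a = apples, o = oranges.
a + o = 13
8a + 10o = 116
Substitute o = 13 - a:
8a + 10(13 - a) = 116
(8 - 10)a = 116 - 130
-2a = -14
a = 7, o = 13 - 7 = 6

Apples: 7, Oranges: 6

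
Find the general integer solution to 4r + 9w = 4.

Step 1: Compute gcd(4, 9) = 1.
Since 1 divides 4, solutions exist.

Step 2: Find a particular solution using extended Euclidean algorithm.
We get r₀ = -8, w₀ = 4.
Check: 4*-8 + 9*4 = 4 = 4 ✓

Step 3: Write the general solution.
r = -8 + (9/1)t = -8 + 9t
w = 4 - (4/1)t = 4 - 4t
for any integer t.

r = -8 + 9t, w = 4 - 4t for integer t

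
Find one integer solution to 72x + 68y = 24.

Step 1: Check solvability.
gcd(72, 68) = 4
Since 4 divides 24, solutions exist.

Step 2: Apply extended Euclidean algorithm to find gcd.
We find integers such that 72*x0 + 68*y0 = 4

Step 3: Scale the particular solution.
Multiply by 24/4 = 6:
x = 6, y = -6

Step 4: Verify.
72*(6) + 68*(-6) = 24 = 24 ✓

x = 6, y = -6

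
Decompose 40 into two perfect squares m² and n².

We need to find integers m, n > 0 such that m² + n² = 40.
Trying m = 2: n² = 40 - 2² = 40 - 4 = 36
n = 6
Check: 2² + 6² = 4 + 36 = 40 ✓

40 = 2² + 6²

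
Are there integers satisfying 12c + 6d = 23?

Step 1: Compute gcd(12, 6).
gcd(12, 6) = 6

Step 2: Check divisibility.
Does 6 divide 23? 23 = 6 x 3 + 5, so no.

By the theorem on linear Diophantine equations, 12c + 6d = 23 has integer solutions if and only if gcd(12, 6) divides 23. Since 6 does not divide 23, no solutions exist.

No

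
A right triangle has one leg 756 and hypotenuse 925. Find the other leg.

a² = c² - b² = 855625 - 571536 = 284089
a = 533

533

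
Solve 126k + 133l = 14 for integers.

Step 1: Check solvability.
gcd(126, 133) = 7
Since 7 divides 14, solutions exist.

Step 2: Apply extended Euclidean algorithm to find gcd.
We find integers such that 126*x0 + 133*y0 = 7

Step 3: Scale the particular solution.
Multiply by 14/7 = 2:
k = -2, l = 2

Step 4: Verify.
126*(-2) + 133*(2) = 14 = 14 ✓

k = -2, l = 2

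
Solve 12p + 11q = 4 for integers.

Step 1: Check solvability.
gcd(12, 11) = 1
Since 1 divides 4, solutions exist.

Step 2: Apply extended Euclidean algorithm to find gcd.
We find integers such that 12*x0 + 11*y0 = 1

Step 3: Scale the particular solution.
Multiply by 4/1 = 4:
p = 4, q = -4

Step 4: Verify.
12*(4) + 11*(-4) = 4 = 4 ✓

p = 4, q = -4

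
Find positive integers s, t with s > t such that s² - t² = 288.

Factor: s² - t² = (s+t)(s-t) = 288.
We need two factors of 288 with the same parity.
Use s+t = 144 and s-t = 2 (product 144·2 = 288).
Adding: 2s = 146, so s = 73.
Subtracting: 2t = 142, so t = 71.
Check: 73² - 71² = 5329 - 5041 = 288 ✓

s = 73, t = 71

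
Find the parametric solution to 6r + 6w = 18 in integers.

Step 1: Compute gcd(6, 6) = 6.
Since 6 divides 18, solutions exist.

Step 2: Find a particular solution using extended Euclidean algorithm.
We get r₀ = 0, w₀ = 3.
Check: 6*0 + 6*3 = 18 = 18 ✓

Step 3: Write the general solution.
r = 0 + (6/6)t = 0 + 1t
w = 3 - (6/6)t = 3 - 1t
for any integer t.

r = 0 + 1t, w = 3 - 1t for integer t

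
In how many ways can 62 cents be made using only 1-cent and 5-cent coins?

We need non-negative integers (x, y) with 1x + 5y = 62.
For each x from 0 to 62, check if (62 - 1x) is a non-negative multiple of 5.
Solutions (x, y): (2,12), (7,11), (12,10), (17,9), ...
Count: 13

13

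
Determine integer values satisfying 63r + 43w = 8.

Step 1: Check solvability.
gcd(63, 43) = 1
Since 1 divides 8, solutions exist.

Step 2: Apply extended Euclidean algorithm to find gcd.
We find integers such that 63*x0 + 43*y0 = 1

Step 3: Scale the particular solution.
Multiply by 8/1 = 8:
r = -120, w = 176

Step 4: Verify.
63*(-120) + 43*(176) = 8 = 8 ✓

r = -120, w = 176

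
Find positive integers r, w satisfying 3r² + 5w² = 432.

Try small values of r and check whether (432 - 3r²)/5 is a perfect square.
r = 3: 3·3² = 27, so 5w² = 432 - 27 = 405, giving w² = 81, w = 9.
Check: 3·3² + 5·9² = 27 + 405 = 432 ✓

r = 3, w = 9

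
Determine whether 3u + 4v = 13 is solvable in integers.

Step 1: Compute gcd(3, 4).
gcd(3, 4) = 1

Step 2: Check divisibility.
Does 1 divide 13? 13 = 1 x 13, so yes.

By the theorem on linear Diophantine equations, 3u + 4v = 13 has integer solutions if and only if gcd(3, 4) divides 13. Since 1 | 13, solutions exist.

Yes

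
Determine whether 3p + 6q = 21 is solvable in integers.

Step 1: Compute gcd(3, 6).
gcd(3, 6) = 3

Step 2: Check divisibility.
Does 3 divide 21? 21 = 3 x 7, so yes.

By the theorem on linear Diophantine equations, 3p + 6q = 21 has integer solutions if and only if gcd(3, 6) divides 21. Since 3 | 21, solutions exist.

Yes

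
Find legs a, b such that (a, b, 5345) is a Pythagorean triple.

We need a² + b² = 5345² = 28569025.
Trying: 3655² + 3900² = 13359025 + 15210000 = 28569025 ✓

(3655, 3900, 5345)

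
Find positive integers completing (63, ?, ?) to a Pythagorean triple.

We need the other leg and hypotenuse such that 63² + x² = c².
Take x = 16, c = 65: 63² + 16² = 3969 + 256 = 4225 = 65² ✓
Triple: (63, 16, 65)

(63, 16, 65)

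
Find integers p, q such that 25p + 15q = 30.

Step 1: Check solvability.
gcd(25, 15) = 5
Since 5 divides 30, solutions exist.

Step 2: Apply extended Euclidean algorithm to find gcd.
We find integers such that 25*x0 + 15*y0 = 5

Step 3: Scale the particular solution.
Multiply by 30/5 = 6:
p = -6, q = 12

Step 4: Verify.
25*(-6) + 15*(12) = 30 = 30 ✓

p = -6, q = 12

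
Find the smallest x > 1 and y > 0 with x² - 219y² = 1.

We seek the smallest positive integers (x, y) with x² - 219y² = 1, i.e., x² = 219y² + 1.
Try successive y values:
y = 1: x² = 219·1² + 1 = 220, not a perfect square
y = 2: x² = 219·2² + 1 = 877, not a perfect square
y = 3: x² = 219·3² + 1 = 1972, not a perfect square
... continuing the search (or via continued fractions) ...
y = 5: x² = 219·5² + 1 = 5476, x = 74 ✓

Verify: 74² - 219·5² = 5476 - 5475 = 1 ✓

x = 74, y = 5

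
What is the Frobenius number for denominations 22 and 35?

For two coprime denominations a and b, the Frobenius number (largest value not representable as a non-negative combination) is ab - a - b.
Here gcd(22, 35) = 1, so they are coprime.
F(22, 35) = 22·35 - 22 - 35 = 770 - 57 = 713

713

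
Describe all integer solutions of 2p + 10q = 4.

Step 1: Compute gcd(2, 10) = 2.
Since 2 divides 4, solutions exist.

Step 2: Find a particular solution using extended Euclidean algorithm.
We get p₀ = 2, q₀ = 0.
Check: 2*2 + 10*0 = 4 = 4 ✓

Step 3: Write the general solution.
p = 2 + (10/2)t = 2 + 5t
q = 0 - (2/2)t = 0 - 1t
for any integer t.

p = 2 + 5t, q = 0 - 1t for integer t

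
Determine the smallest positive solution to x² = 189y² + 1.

We seek the smallest positive integers (x, y) with x² - 189y² = 1, i.e., x² = 189y² + 1.
Try successive y values:
y = 1: x² = 189·1² + 1 = 190, not a perfect square
y = 2: x² = 189·2² + 1 = 757, not a perfect square
y = 3: x² = 189·3² + 1 = 1702, not a perfect square
... continuing the search (or via continued fractions) ...
y = 4: x² = 189·4² + 1 = 3025, x = 55 ✓

Verify: 55² - 189·4² = 3025 - 3024 = 1 ✓

x = 55, y = 4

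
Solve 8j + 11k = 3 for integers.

Step 1: Check solvability.
gcd(8, 11) = 1
Since 1 divides 3, solutions exist.

Step 2: Apply extended Euclidean algorithm to find gcd.
We find integers such that 8*x0 + 11*y0 = 1

Step 3: Scale the particular solution.
Multiply by 3/1 = 3:
j = -12, k = 9

Step 4: Verify.
8*(-12) + 11*(9) = 3 = 3 ✓

j = -12, k = 9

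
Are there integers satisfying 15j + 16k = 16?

Step 1: Compute gcd(15, 16).
gcd(15, 16) = 1

Step 2: Check divisibility.
Does 1 divide 16? 16 = 1 x 16, so yes.

By the theorem on linear Diophantine equations, 15j + 16k = 16 has integer solutions if and only if gcd(15, 16) divides 16. Since 1 | 16, solutions exist.

Yes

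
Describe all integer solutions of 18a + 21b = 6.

Step 1: Compute gcd(18, 21) = 3.
Since 3 divides 6, solutions exist.

Step 2: Find a particular solution using extended Euclidean algorithm.
We get a₀ = -2, b₀ = 2.
Check: 18*-2 + 21*2 = 6 = 6 ✓

Step 3: Write the general solution.
a = -2 + (21/3)t = -2 + 7t
b = 2 - (18/3)t = 2 - 6t
for any integer t.

a = -2 + 7t, b = 2 - 6t for integer t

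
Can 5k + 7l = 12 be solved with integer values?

Step 1: Compute gcd(5, 7).
gcd(5, 7) = 1

Step 2: Check divisibility.
Does 1 divide 12? 12 = 1 x 12, so yes.

By the theorem on linear Diophantine equations, 5k + 7l = 12 has integer solutions if and only if gcd(5, 7) divides 12. Since 1 | 12, solutions exist.

Yes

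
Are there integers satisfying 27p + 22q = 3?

Step 1: Compute gcd(27, 22).
gcd(27, 22) = 1

Step 2: Check divisibility.
Does 1 divide 3? 3 = 1 x 3, so yes.

By the theorem on linear Diophantine equations, 27p + 22q = 3 has integer solutions if and only if gcd(27, 22) divides 3. Since 1 | 3, solutions exist.

Yes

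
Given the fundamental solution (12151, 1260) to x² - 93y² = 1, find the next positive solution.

Solutions to x² - Dy² = 1 are generated by powers of (x₀ + y₀√D).
The next solution satisfies x₁ + y₁√93 = (x₀ + y₀√93)², giving:
x₁ = x₀² + 93y₀² = 12151² + 93·1260² = 147646801 + 147646800 = 295293601
y₁ = 2x₀y₀ = 2·12151·1260 = 30620520

Verify: 295293601² - 93·30620520² = 87198310791547201 - 87198310791547200 = 1 ✓

x = 295293601, y = 30620520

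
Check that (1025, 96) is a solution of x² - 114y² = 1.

Compute x² = 1025² = 1050625
Compute 114y² = 114·96² = 114·9216 = 1050624
x² - 114y² = 1050625 - 1050624 = 1
Since this equals 1, (1025, 96) is a solution.

Yes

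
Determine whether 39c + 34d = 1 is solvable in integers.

Step 1: Compute gcd(39, 34).
gcd(39, 34) = 1

Step 2: Check divisibility.
Does 1 divide 1? 1 = 1 x 1, so yes.

By the theorem on linear Diophantine equations, 39c + 34d = 1 has integer solutions if and only if gcd(39, 34) divides 1. Since 1 | 1, solutions exist.

Yes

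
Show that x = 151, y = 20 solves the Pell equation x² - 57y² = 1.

Compute x² = 151² = 22801
Compute 57y² = 57·20² = 57·400 = 22800
x² - 57y² = 22801 - 22800 = 1
Since this equals 1, (151, 20) is a solution.

Yes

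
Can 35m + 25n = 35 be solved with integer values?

Step 1: Compute gcd(35, 25).
gcd(35, 25) = 5

Step 2: Check divisibility.
Does 5 divide 35? 35 = 5 x 7, so yes.

By the theorem on linear Diophantine equations, 35m + 25n = 35 has integer solutions if and only if gcd(35, 25) divides 35. Since 5 | 35, solutions exist.

Yes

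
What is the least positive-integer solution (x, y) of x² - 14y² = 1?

We seek the smallest positive integers (x, y) with x² - 14y² = 1, i.e., x² = 14y² + 1.
Try successive y values:
y = 1: x² = 14·1² + 1 = 15, not a perfect square
y = 2: x² = 14·2² + 1 = 57, not a perfect square
y = 3: x² = 14·3² + 1 = 127, not a perfect square
... continuing the search (or via continued fractions) ...
y = 4: x² = 14·4² + 1 = 225, x = 15 ✓

Verify: 15² - 14·4² = 225 - 224 = 1 ✓

x = 15, y = 4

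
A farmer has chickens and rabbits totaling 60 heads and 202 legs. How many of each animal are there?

Let c = chickens, r = rabbits.
Heads: c + r = 60
Legs: 2c + 4r = 202
From the first equation, c = 60 - r. Substitute:
2(60 - r) + 4r = 202
120 + 2r = 202
r = (202 - 120)/2 = 41
c = 60 - 41 = 19

Chickens: 19, Rabbits: 41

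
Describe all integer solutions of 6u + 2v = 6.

Step 1: Compute gcd(6, 2) = 2.
Since 2 divides 6, solutions exist.

Step 2: Find a particular solution using extended Euclidean algorithm.
We get u₀ = 0, v₀ = 3.
Check: 6*0 + 2*3 = 6 = 6 ✓

Step 3: Write the general solution.
u = 0 + (2/2)t = 0 + 1t
v = 3 - (6/2)t = 3 - 3t
for any integer t.

u = 0 + 1t, v = 3 - 3t for integer t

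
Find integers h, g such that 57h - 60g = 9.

Step 1: Check solvability.
gcd(57, 60) = 3
Since 3 divides 9, solutions exist.

Step 2: Apply extended Euclidean algorithm to find gcd.
We find integers such that 57*x0 + 60*y0 = 3

Step 3: Scale the particular solution.
Multiply by 9/3 = 3:
h = -3, g = -3

Step 4: Verify.
57*(-3) - 60*(-3) = 9 = 9 ✓

h = -3, g = -3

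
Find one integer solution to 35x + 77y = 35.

Step 1: Check solvability.
gcd(35, 77) = 7
Since 7 divides 35, solutions exist.

Step 2: Apply extended Euclidean algorithm to find gcd.
We find integers such that 35*x0 + 77*y0 = 7

Step 3: Scale the particular solution.
Multiply by 35/7 = 5:
x = -10, y = 5

Step 4: Verify.
35*(-10) + 77*(5) = 35 = 35 ✓

x = -10, y = 5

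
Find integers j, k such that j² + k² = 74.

We need to find integers j, k > 0 such that j² + k² = 74.
Trying j = 5: k² = 74 - 5² = 74 - 25 = 49
k = 7
Check: 5² + 7² = 25 + 49 = 74 ✓

74 = 5² + 7²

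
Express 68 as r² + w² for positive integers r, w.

We need to find integers r, w > 0 such that r² + w² = 68.
Trying r = 2: w² = 68 - 2² = 68 - 4 = 64
w = 8
Check: 2² + 8² = 4 + 64 = 68 ✓

68 = 2² + 8²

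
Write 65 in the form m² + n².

We need to find integers m, n > 0 such that m² + n² = 65.
Trying m = 1: n² = 65 - 1² = 65 - 1 = 64
n = 8
Check: 1² + 8² = 1 + 64 = 65 ✓

65 = 1² + 8²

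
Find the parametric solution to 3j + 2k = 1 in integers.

Step 1: Compute gcd(3, 2) = 1.
Since 1 divides 1, solutions exist.

Step 2: Find a particular solution using extended Euclidean algorithm.
We get j₀ = 1, k₀ = -1.
Check: 3*1 + 2*-1 = 1 = 1 ✓

Step 3: Write the general solution.
j = 1 + (2/1)t = 1 + 2t
k = -1 - (3/1)t = -1 - 3t
for any integer t.

j = 1 + 2t, k = -1 - 3t for integer t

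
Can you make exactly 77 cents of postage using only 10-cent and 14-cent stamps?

We need non-negative x, y with 10x + 14y = 77.
gcd(10, 14) = 2, and 2 does not divide 77.
No integer solutions exist, so certainly no non-negative ones.

No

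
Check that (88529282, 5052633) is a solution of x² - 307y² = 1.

Compute x² = 88529282² = 7837433771435524
Compute 307y² = 307·5052633² = 307·25529100232689 = 7837433771435523
x² - 307y² = 7837433771435524 - 7837433771435523 = 1
Since this equals 1, (88529282, 5052633) is a solution.

Yes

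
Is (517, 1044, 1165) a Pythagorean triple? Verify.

Compute a² + b² = 517² + 1044² = 267289 + 1089936 = 1357225
Compute c² = 1165² = 1357225
Since 1357225 = 1357225, confirmed.

Yes, it is a Pythagorean triple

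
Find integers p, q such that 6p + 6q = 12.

Step 1: Check solvability.
gcd(6, 6) = 6
Since 6 divides 12, solutions exist.

Step 2: Apply extended Euclidean algorithm to find gcd.
We find integers such that 6*x0 + 6*y0 = 6

Step 3: Scale the particular solution.
Multiply by 12/6 = 2:
p = 0, q = 2

Step 4: Verify.
6*(0) + 6*(2) = 12 = 12 ✓

p = 0, q = 2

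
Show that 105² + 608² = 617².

Compute a² + b² = 105² + 608² = 11025 + 369664 = 380689
Compute c² = 617² = 380689
Since 380689 = 380689, confirmed.

Yes, it is a Pythagorean triple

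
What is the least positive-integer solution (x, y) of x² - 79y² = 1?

We seek the smallest positive integers (x, y) with x² - 79y² = 1, i.e., x² = 79y² + 1.
Try successive y values:
y = 1: x² = 79·1² + 1 = 80, not a perfect square
y = 2: x² = 79·2² + 1 = 317, not a perfect square
y = 3: x² = 79·3² + 1 = 712, not a perfect square
... continuing the search (or via continued fractions) ...
y = 9: x² = 79·9² + 1 = 6400, x = 80 ✓

Verify: 80² - 79·9² = 6400 - 6399 = 1 ✓

x = 80, y = 9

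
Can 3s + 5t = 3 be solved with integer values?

Step 1: Compute gcd(3, 5).
gcd(3, 5) = 1

Step 2: Check divisibility.
Does 1 divide 3? 3 = 1 x 3, so yes.

By the theorem on linear Diophantine equations, 3s + 5t = 3 has integer solutions if and only if gcd(3, 5) divides 3. Since 1 | 3, solutions exist.

Yes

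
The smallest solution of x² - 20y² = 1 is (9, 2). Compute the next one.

Solutions to x² - Dy² = 1 are generated by powers of (x₀ + y₀√D).
The next solution satisfies x₁ + y₁√20 = (x₀ + y₀√20)², giving:
x₁ = x₀² + 20y₀² = 9² + 20·2² = 81 + 80 = 161
y₁ = 2x₀y₀ = 2·9·2 = 36

Verify: 161² - 20·36² = 25921 - 25920 = 1 ✓

x = 161, y = 36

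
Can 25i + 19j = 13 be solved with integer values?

Step 1: Compute gcd(25, 19).
gcd(25, 19) = 1

Step 2: Check divisibility.
Does 1 divide 13? 13 = 1 x 13, so yes.

By the theorem on linear Diophantine equations, 25i + 19j = 13 has integer solutions if and only if gcd(25, 19) divides 13. Since 1 | 13, solutions exist.

Yes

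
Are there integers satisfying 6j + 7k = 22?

Step 1: Compute gcd(6, 7).
gcd(6, 7) = 1

Step 2: Check divisibility.
Does 1 divide 22? 22 = 1 x 22, so yes.

By the theorem on linear Diophantine equations, 6j + 7k = 22 has integer solutions if and only if gcd(6, 7) divides 22. Since 1 | 22, solutions exist.

Yes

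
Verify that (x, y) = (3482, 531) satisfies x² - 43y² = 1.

Compute x² = 3482² = 12124324
Compute 43y² = 43·531² = 43·281961 = 12124323
x² - 43y² = 12124324 - 12124323 = 1
Since this equals 1, (3482, 531) is a solution.

Yes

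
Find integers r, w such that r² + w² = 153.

We need to find integers r, w > 0 such that r² + w² = 153.
Trying r = 3: w² = 153 - 3² = 153 - 9 = 144
w = 12
Check: 3² + 12² = 9 + 144 = 153 ✓

153 = 3² + 12²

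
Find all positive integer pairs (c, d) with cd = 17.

The positive divisors of 17 are: 1, 17.
Each divisor d gives the pair (d, 17/d):
(1, 17), (17, 1)

(1, 17), (17, 1)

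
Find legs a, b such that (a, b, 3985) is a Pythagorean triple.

We need a² + b² = 3985² = 15880225.
Trying: 2775² + 2860² = 7700625 + 8179600 = 15880225 ✓

(2775, 2860, 3985)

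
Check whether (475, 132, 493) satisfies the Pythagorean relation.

Compute a² + b²:
475² + 132² = 225625 + 17424 = 243049
Compute c²:
493² = 243049
Since 243049 = 243049, it is a Pythagorean triple.

Yes, it is a Pythagorean triple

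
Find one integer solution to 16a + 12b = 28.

Step 1: Check solvability.
gcd(16, 12) = 4
Since 4 divides 28, solutions exist.

Step 2: Apply extended Euclidean algorithm to find gcd.
We find integers such that 16*x0 + 12*y0 = 4

Step 3: Scale the particular solution.
Multiply by 28/4 = 7:
a = 7, b = -7

Step 4: Verify.
16*(7) + 12*(-7) = 28 = 28 ✓

a = 7, b = -7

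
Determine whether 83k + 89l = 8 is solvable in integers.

Step 1: Compute gcd(83, 89).
gcd(83, 89) = 1

Step 2: Check divisibility.
Does 1 divide 8? 8 = 1 x 8, so yes.

By the theorem on linear Diophantine equations, 83k + 89l = 8 has integer solutions if and only if gcd(83, 89) divides 8. Since 1 | 8, solutions exist.

Yes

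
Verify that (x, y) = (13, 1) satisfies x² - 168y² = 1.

Compute x² = 13² = 169
Compute 168y² = 168·1² = 168·1 = 168
x² - 168y² = 169 - 168 = 1
Since this equals 1, (13, 1) is a solution.

Yes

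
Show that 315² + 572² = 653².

Compute a² + b² = 315² + 572² = 99225 + 327184 = 426409
Compute c² = 653² = 426409
Since 426409 = 426409, confirmed.

Yes, it is a Pythagorean triple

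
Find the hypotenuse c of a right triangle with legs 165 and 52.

c² = a² + b² = 165² + 52² = 27225 + 2704 = 29929
c = 173

173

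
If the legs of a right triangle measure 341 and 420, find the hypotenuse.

c² = a² + b² = 341² + 420² = 116281 + 176400 = 292681
c = 541

541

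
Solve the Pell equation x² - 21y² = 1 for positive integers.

We seek the smallest positive integers (x, y) with x² - 21y² = 1, i.e., x² = 21y² + 1.
Try successive y values:
y = 1: x² = 21·1² + 1 = 22, not a perfect square
y = 2: x² = 21·2² + 1 = 85, not a perfect square
y = 3: x² = 21·3² + 1 = 190, not a perfect square
... continuing the search (or via continued fractions) ...
y = 12: x² = 21·12² + 1 = 3025, x = 55 ✓

Verify: 55² - 21·12² = 3025 - 3024 = 1 ✓

x = 55, y = 12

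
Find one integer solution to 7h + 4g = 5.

Step 1: Check solvability.
gcd(7, 4) = 1
Since 1 divides 5, solutions exist.

Step 2: Apply extended Euclidean algorithm to find gcd.
We find integers such that 7*x0 + 4*y0 = 1

Step 3: Scale the particular solution.
Multiply by 5/1 = 5:
h = -5, g = 10

Step 4: Verify.
7*(-5) + 4*(10) = 5 = 5 ✓

h = -5, g = 10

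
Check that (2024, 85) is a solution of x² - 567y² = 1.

Compute x² = 2024² = 4096576
Compute 567y² = 567·85² = 567·7225 = 4096575
x² - 567y² = 4096576 - 4096575 = 1
Since this equals 1, (2024, 85) is a solution.

Yes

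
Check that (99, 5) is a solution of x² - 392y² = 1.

Compute x² = 99² = 9801
Compute 392y² = 392·5² = 392·25 = 9800
x² - 392y² = 9801 - 9800 = 1
Since this equals 1, (99, 5) is a solution.

Yes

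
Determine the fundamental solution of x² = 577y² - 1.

We need x² = 577y² - 1. Try successive y:
y = 1: x² = 577·1² - 1 = 576 = 24² ✓
Check: 24² - 577·1² = 576 - 577 = -1 ✓

x = 24, y = 1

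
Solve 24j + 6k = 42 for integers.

Step 1: Check solvability.
gcd(24, 6) = 6
Since 6 divides 42, solutions exist.

Step 2: Apply extended Euclidean algorithm to find gcd.
We find integers such that 24*x0 + 6*y0 = 6

Step 3: Scale the particular solution.
Multiply by 42/6 = 7:
j = 0, k = 7

Step 4: Verify.
24*(0) + 6*(7) = 42 = 42 ✓

j = 0, k = 7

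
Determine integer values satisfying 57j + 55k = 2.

Step 1: Check solvability.
gcd(57, 55) = 1
Since 1 divides 2, solutions exist.

Step 2: Apply extended Euclidean algorithm to find gcd.
We find integers such that 57*x0 + 55*y0 = 1

Step 3: Scale the particular solution.
Multiply by 2/1 = 2:
j = -54, k = 56

Step 4: Verify.
57*(-54) + 55*(56) = 2 = 2 ✓

j = -54, k = 56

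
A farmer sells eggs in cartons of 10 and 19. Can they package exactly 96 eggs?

We need non-negative a, b with 10a + 19b = 96.
gcd(10, 19) = 1 divides 96.
Try a = 2: 19b = 96 - 20 = 76, so b = 4.
One way: 2 cartons of 10 and 4 cartons of 19.

Yes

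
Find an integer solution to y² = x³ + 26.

Try small integer x values and check whether x³ + 26 is a perfect square.
x = -1: x³ + 26 = -1³ + 26 = -1 + 26 = 25
Is 25 a perfect square? 5² = 25 ✓
So (x, y) = (-1, -5) is a solution.

x = -1, y = -5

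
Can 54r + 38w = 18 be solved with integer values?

Step 1: Compute gcd(54, 38).
gcd(54, 38) = 2

Step 2: Check divisibility.
Does 2 divide 18? 18 = 2 x 9, so yes.

By the theorem on linear Diophantine equations, 54r + 38w = 18 has integer solutions if and only if gcd(54, 38) divides 18. Since 2 | 18, solutions exist.

Yes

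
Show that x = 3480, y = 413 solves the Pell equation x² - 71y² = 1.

Compute x² = 3480² = 12110400
Compute 71y² = 71·413² = 71·170569 = 12110399
x² - 71y² = 12110400 - 12110399 = 1
Since this equals 1, (3480, 413) is a solution.

Yes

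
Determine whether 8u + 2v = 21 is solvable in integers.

Step 1: Compute gcd(8, 2).
gcd(8, 2) = 2

Step 2: Check divisibility.
Does 2 divide 21? 21 = 2 x 10 + 1, so no.

By the theorem on linear Diophantine equations, 8u + 2v = 21 has integer solutions if and only if gcd(8, 2) divides 21. Since 2 does not divide 21, no solutions exist.

No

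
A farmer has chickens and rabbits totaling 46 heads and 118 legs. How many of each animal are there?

Let c = chickens, r = rabbits.
Heads: c + r = 46
Legs: 2c + 4r = 118
From the first equation, c = 46 - r. Substitute:
2(46 - r) + 4r = 118
92 + 2r = 118
r = (118 - 92)/2 = 13
c = 46 - 13 = 33

Chickens: 33, Rabbits: 13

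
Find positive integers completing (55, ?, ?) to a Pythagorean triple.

We need the other leg and hypotenuse such that 55² + x² = c².
Take x = 1512, c = 1513: 55² + 1512² = 3025 + 2286144 = 2289169 = 1513² ✓
Triple: (55, 1512, 1513)

(55, 1512, 1513)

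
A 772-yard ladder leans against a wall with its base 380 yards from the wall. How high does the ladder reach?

The ladder, wall, and ground form a right triangle with hypotenuse 772 and one leg 380.
By the Pythagorean theorem: h² = 772² - 380² = 595984 - 144400 = 451584
h = √451584 = 672 yards

672 yards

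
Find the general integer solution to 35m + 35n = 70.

Step 1: Compute gcd(35, 35) = 35.
Since 35 divides 70, solutions exist.

Step 2: Find a particular solution using extended Euclidean algorithm.
We get m₀ = 0, n₀ = 2.
Check: 35*0 + 35*2 = 70 = 70 ✓

Step 3: Write the general solution.
m = 0 + (35/35)t = 0 + 1t
n = 2 - (35/35)t = 2 - 1t
for any integer t.

m = 0 + 1t, n = 2 - 1t for integer t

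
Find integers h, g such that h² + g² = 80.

We need to find integers h, g > 0 such that h² + g² = 80.
Trying h = 4: g² = 80 - 4² = 80 - 16 = 64
g = 8
Check: 4² + 8² = 16 + 64 = 80 ✓

80 = 4² + 8²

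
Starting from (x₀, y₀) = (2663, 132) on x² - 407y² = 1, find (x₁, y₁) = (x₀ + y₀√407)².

Solutions to x² - Dy² = 1 are generated by powers of (x₀ + y₀√D).
The next solution satisfies x₁ + y₁√407 = (x₀ + y₀√407)², giving:
x₁ = x₀² + 407y₀² = 2663² + 407·132² = 7091569 + 7091568 = 14183137
y₁ = 2x₀y₀ = 2·2663·132 = 703032

Verify: 14183137² - 407·703032² = 201161375160769 - 201161375160768 = 1 ✓

x = 14183137, y = 703032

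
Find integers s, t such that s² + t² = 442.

We need to find integers s, t > 0 such that s² + t² = 442.
Trying s = 1: t² = 442 - 1² = 442 - 1 = 441
t = 21
Check: 1² + 21² = 1 + 441 = 442 ✓

442 = 1² + 21²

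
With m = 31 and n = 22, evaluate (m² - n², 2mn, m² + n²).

a = m² - n² = 961 - 484 = 477
b = 2mn = 2·31·22 = 1364
c = m² + n² = 961 + 484 = 1445
Verify: 477² + 1364² = 227529 + 1860496 = 2088025 = 1445² ✓

(477, 1364, 1445)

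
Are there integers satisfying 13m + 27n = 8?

Step 1: Compute gcd(13, 27).
gcd(13, 27) = 1

Step 2: Check divisibility.
Does 1 divide 8? 8 = 1 x 8, so yes.

By the theorem on linear Diophantine equations, 13m + 27n = 8 has integer solutions if and only if gcd(13, 27) divides 8. Since 1 | 8, solutions exist.

Yes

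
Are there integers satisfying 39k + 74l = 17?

Step 1: Compute gcd(39, 74).
gcd(39, 74) = 1

Step 2: Check divisibility.
Does 1 divide 17? 17 = 1 x 17, so yes.

By the theorem on linear Diophantine equations, 39k + 74l = 17 has integer solutions if and only if gcd(39, 74) divides 17. Since 1 | 17, solutions exist.

Yes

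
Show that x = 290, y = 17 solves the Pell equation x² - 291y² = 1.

Compute x² = 290² = 84100
Compute 291y² = 291·17² = 291·289 = 84099
x² - 291y² = 84100 - 84099 = 1
Since this equals 1, (290, 17) is a solution.

Yes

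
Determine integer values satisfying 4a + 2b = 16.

Step 1: Check solvability.
gcd(4, 2) = 2
Since 2 divides 16, solutions exist.

Step 2: Apply extended Euclidean algorithm to find gcd.
We find integers such that 4*x0 + 2*y0 = 2

Step 3: Scale the particular solution.
Multiply by 16/2 = 8:
a = 0, b = 8

Step 4: Verify.
4*(0) + 2*(8) = 16 = 16 ✓

a = 0, b = 8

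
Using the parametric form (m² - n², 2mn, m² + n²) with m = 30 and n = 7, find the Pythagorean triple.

a = m² - n² = 900 - 49 = 851
b = 2mn = 2·30·7 = 420
c = m² + n² = 900 + 49 = 949
Verify: 851² + 420² = 724201 + 176400 = 900601 = 949² ✓

(851, 420, 949)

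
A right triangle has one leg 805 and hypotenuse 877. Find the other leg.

b² = c² - a² = 769129 - 648025 = 121104
b = 348

348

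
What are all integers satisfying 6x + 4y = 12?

Step 1: Compute gcd(6, 4) = 2.
Since 2 divides 12, solutions exist.

Step 2: Find a particular solution using extended Euclidean algorithm.
We get x₀ = 6, y₀ = -6.
Check: 6*6 + 4*-6 = 12 = 12 ✓

Step 3: Write the general solution.
x = 6 + (4/2)t = 6 + 2t
y = -6 - (6/2)t = -6 - 3t
for any integer t.

x = 6 + 2t, y = -6 - 3t for integer t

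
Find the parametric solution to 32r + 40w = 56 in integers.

Step 1: Compute gcd(32, 40) = 8.
Since 8 divides 56, solutions exist.

Step 2: Find a particular solution using extended Euclidean algorithm.
We get r₀ = -7, w₀ = 7.
Check: 32*-7 + 40*7 = 56 = 56 ✓

Step 3: Write the general solution.
r = -7 + (40/8)t = -7 + 5t
w = 7 - (32/8)t = 7 - 4t
for any integer t.

r = -7 + 5t, w = 7 - 4t for integer t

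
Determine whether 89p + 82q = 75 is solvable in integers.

Step 1: Compute gcd(89, 82).
gcd(89, 82) = 1

Step 2: Check divisibility.
Does 1 divide 75? 75 = 1 x 75, so yes.

By the theorem on linear Diophantine equations, 89p + 82q = 75 has integer solutions if and only if gcd(89, 82) divides 75. Since 1 | 75, solutions exist.

Yes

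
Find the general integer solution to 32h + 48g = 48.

Step 1: Compute gcd(32, 48) = 16.
Since 16 divides 48, solutions exist.

Step 2: Find a particular solution using extended Euclidean algorithm.
We get h₀ = -3, g₀ = 3.
Check: 32*-3 + 48*3 = 48 = 48 ✓

Step 3: Write the general solution.
h = -3 + (48/16)t = -3 + 3t
g = 3 - (32/16)t = 3 - 2t
for any integer t.

h = -3 + 3t, g = 3 - 2t for integer t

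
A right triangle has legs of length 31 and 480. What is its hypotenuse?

c² = a² + b² = 31² + 480² = 961 + 230400 = 231361
c = 481

481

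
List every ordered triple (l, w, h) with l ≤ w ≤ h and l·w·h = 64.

Iterate l from 1 to ⌊64^(1/3)⌋. For each l dividing 64, iterate w ≥ l with w dividing 64/l, and set h = 64/(l·w).
Triples found (7): (1×1×64), (1×2×32), (1×4×16), (1×8×8), (2×2×16), (2×4×8), (4×4×4)

(1×1×64), (1×2×32), (1×4×16), (1×8×8), (2×2×16), (2×4×8), (4×4×4)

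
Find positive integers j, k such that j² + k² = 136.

Search for j with 136 - j² a perfect square.
j = 6: 136 - 6² = 136 - 36 = 100 = 10² ✓
So j = 6, k = 10.

j = 6, k = 10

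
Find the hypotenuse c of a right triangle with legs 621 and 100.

c² = a² + b² = 621² + 100² = 385641 + 10000 = 395641
c = sqrt(395641) = 629

629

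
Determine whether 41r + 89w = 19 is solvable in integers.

Step 1: Compute gcd(41, 89).
gcd(41, 89) = 1

Step 2: Check divisibility.
Does 1 divide 19? 19 = 1 x 19, so yes.

By the theorem on linear Diophantine equations, 41r + 89w = 19 has integer solutions if and only if gcd(41, 89) divides 19. Since 1 | 19, solutions exist.

Yes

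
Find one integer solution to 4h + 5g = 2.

Step 1: Check solvability.
gcd(4, 5) = 1
Since 1 divides 2, solutions exist.

Step 2: Apply extended Euclidean algorithm to find gcd.
We find integers such that 4*x0 + 5*y0 = 1

Step 3: Scale the particular solution.
Multiply by 2/1 = 2:
h = -2, g = 2

Step 4: Verify.
4*(-2) + 5*(2) = 2 = 2 ✓

h = -2, g = 2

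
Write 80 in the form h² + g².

We need to find integers h, g > 0 such that h² + g² = 80.
Trying h = 4: g² = 80 - 4² = 80 - 16 = 64
g = 8
Check: 4² + 8² = 16 + 64 = 80 ✓

80 = 4² + 8²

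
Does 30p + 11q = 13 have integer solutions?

Step 1: Compute gcd(30, 11).
gcd(30, 11) = 1

Step 2: Check divisibility.
Does 1 divide 13? 13 = 1 x 13, so yes.

By the theorem on linear Diophantine equations, 30p + 11q = 13 has integer solutions if and only if gcd(30, 11) divides 13. Since 1 | 13, solutions exist.

Yes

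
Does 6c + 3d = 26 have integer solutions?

Step 1: Compute gcd(6, 3).
gcd(6, 3) = 3

Step 2: Check divisibility.
Does 3 divide 26? 26 = 3 x 8 + 2, so no.

By the theorem on linear Diophantine equations, 6c + 3d = 26 has integer solutions if and only if gcd(6, 3) divides 26. Since 3 does not divide 26, no solutions exist.

No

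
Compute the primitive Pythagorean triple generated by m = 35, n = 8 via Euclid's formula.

a = m² - n² = 1225 - 64 = 1161
b = 2mn = 2·35·8 = 560
c = m² + n² = 1225 + 64 = 1289
Verify: 1161² + 560² = 1347921 + 313600 = 1661521 = 1289² ✓

(1161, 560, 1289)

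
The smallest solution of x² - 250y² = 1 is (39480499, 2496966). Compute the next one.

Solutions to x² - Dy² = 1 are generated by powers of (x₀ + y₀√D).
The next solution satisfies x₁ + y₁√250 = (x₀ + y₀√250)², giving:
x₁ = x₀² + 250y₀² = 39480499² + 250·2496966² = 1558709801289001 + 1558709801289000 = 3117419602578001
y₁ = 2x₀y₀ = 2·39480499·2496966 = 197162927332068

Verify: 3117419602578001² - 250·197162927332068² = 9718304978537581699085289156001 - 9718304978537581699085289156000 = 1 ✓

x = 3117419602578001, y = 197162927332068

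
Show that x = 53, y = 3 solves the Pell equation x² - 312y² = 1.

Compute x² = 53² = 2809
Compute 312y² = 312·3² = 312·9 = 2808
x² - 312y² = 2809 - 2808 = 1
Since this equals 1, (53, 3) is a solution.

Yes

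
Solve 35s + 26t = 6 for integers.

Step 1: Check solvability.
gcd(35, 26) = 1
Since 1 divides 6, solutions exist.

Step 2: Apply extended Euclidean algorithm to find gcd.
We find integers such that 35*x0 + 26*y0 = 1

Step 3: Scale the particular solution.
Multiply by 6/1 = 6:
s = 18, t = -24

Step 4: Verify.
35*(18) + 26*(-24) = 6 = 6 ✓

s = 18, t = -24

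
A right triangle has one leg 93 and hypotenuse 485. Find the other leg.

b² = c² - a² = 235225 - 8649 = 226576
b = 476

476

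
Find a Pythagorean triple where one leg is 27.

We need the other leg and hypotenuse such that 27² + x² = c².
Take x = 364, c = 365: 27² + 364² = 729 + 132496 = 133225 = 365² ✓
Triple: (27, 364, 365)

(27, 364, 365)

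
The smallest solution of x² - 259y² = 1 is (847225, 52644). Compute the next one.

Solutions to x² - Dy² = 1 are generated by powers of (x₀ + y₀√D).
The next solution satisfies x₁ + y₁√259 = (x₀ + y₀√259)², giving:
x₁ = x₀² + 259y₀² = 847225² + 259·52644² = 717790200625 + 717790200624 = 1435580401249
y₁ = 2x₀y₀ = 2·847225·52644 = 89202625800

Verify: 1435580401249² - 259·89202625800² = 2060891088450239840760001 - 2060891088450239840760000 = 1 ✓

x = 1435580401249, y = 89202625800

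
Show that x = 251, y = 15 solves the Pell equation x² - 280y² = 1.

Compute x² = 251² = 63001
Compute 280y² = 280·15² = 280·225 = 63000
x² - 280y² = 63001 - 63000 = 1
Since this equals 1, (251, 15) is a solution.

Yes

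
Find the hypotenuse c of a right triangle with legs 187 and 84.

c² = a² + b² = 187² + 84² = 34969 + 7056 = 42025
c = 205

205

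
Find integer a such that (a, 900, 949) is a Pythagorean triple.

a² = c² - b² = 949² - 900² = 900601 - 810000 = 90601
a = sqrt(90601) = 301

301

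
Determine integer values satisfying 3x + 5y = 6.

Step 1: Check solvability.
gcd(3, 5) = 1
Since 1 divides 6, solutions exist.

Step 2: Apply extended Euclidean algorithm to find gcd.
We find integers such that 3*x0 + 5*y0 = 1

Step 3: Scale the particular solution.
Multiply by 6/1 = 6:
x = 12, y = -6

Step 4: Verify.
3*(12) + 5*(-6) = 6 = 6 ✓

x = 12, y = -6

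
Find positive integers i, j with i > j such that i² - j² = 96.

Factor: i² - j² = (i+j)(i-j) = 96.
We need two factors of 96 with the same parity.
Use i+j = 48 and i-j = 2 (product 48·2 = 96).
Adding: 2i = 50, so i = 25.
Subtracting: 2j = 46, so j = 23.
Check: 25² - 23² = 625 - 529 = 96 ✓

i = 25, j = 23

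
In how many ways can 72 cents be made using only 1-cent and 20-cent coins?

We need non-negative integers (x, y) with 1x + 20y = 72.
For each x from 0 to 72, check if (72 - 1x) is a non-negative multiple of 20.
Solutions (x, y): (12,3), (32,2), (52,1), (72,0)
Count: 4

4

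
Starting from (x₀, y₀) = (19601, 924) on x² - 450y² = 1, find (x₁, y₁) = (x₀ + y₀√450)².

Solutions to x² - Dy² = 1 are generated by powers of (x₀ + y₀√D).
The next solution satisfies x₁ + y₁√450 = (x₀ + y₀√450)², giving:
x₁ = x₀² + 450y₀² = 19601² + 450·924² = 384199201 + 384199200 = 768398401
y₁ = 2x₀y₀ = 2·19601·924 = 36222648

Verify: 768398401² - 450·36222648² = 590436102659356801 - 590436102659356800 = 1 ✓

x = 768398401, y = 36222648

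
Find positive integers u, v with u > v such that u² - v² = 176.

Factor: u² - v² = (u+v)(u-v) = 176.
We need two factors of 176 with the same parity.
Use u+v = 88 and u-v = 2 (product 88·2 = 176).
Adding: 2u = 90, so u = 45.
Subtracting: 2v = 86, so v = 43.
Check: 45² - 43² = 2025 - 1849 = 176 ✓

u = 45, v = 43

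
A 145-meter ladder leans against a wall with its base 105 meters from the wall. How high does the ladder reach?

The ladder, wall, and ground form a right triangle with hypotenuse 145 and one leg 105.
By the Pythagorean theorem: h² = 145² - 105² = 21025 - 11025 = 10000
h = √10000 = 100 meters

100 meters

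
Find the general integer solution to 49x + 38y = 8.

Step 1: Compute gcd(49, 38) = 1.
Since 1 divides 8, solutions exist.

Step 2: Find a particular solution using extended Euclidean algorithm.
We get x₀ = 56, y₀ = -72.
Check: 49*56 + 38*-72 = 8 = 8 ✓

Step 3: Write the general solution.
x = 56 + (38/1)t = 56 + 38t
y = -72 - (49/1)t = -72 - 49t
for any integer t.

x = 56 + 38t, y = -72 - 49t for integer t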